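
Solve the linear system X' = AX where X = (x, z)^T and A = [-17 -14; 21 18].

x(t) = -K_1e^(-3t) - 2K_2e^(4t), z(t) = K_1e^(-3t) + 3K_2e^(4t)

Coefficient matrix A = [[-17, -14], [21, 18]].
Characteristic polynomial det(A - λI) = λ^2 - λ - 12 = 0.
Eigenvalues λ = -3, 4.
For λ=-3: (A-λI) row 1 is [-14, -14], so an eigenvector is (-1, 1).
For λ=4: (A-λI) row 1 is [-21, -14], so an eigenvector is (-2, 3).
General solution: K_1e^(-3t)(-1,1) + K_2e^(4t)(-2,3).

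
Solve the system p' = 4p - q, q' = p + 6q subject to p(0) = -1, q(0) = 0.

p(t) = te^(5t) - e^(5t), q(t) = -te^(5t)

Coefficient matrix A = [[4, -1], [1, 6]].
Characteristic polynomial det(A - λI) = λ^2 - 10λ + 25 = 0.
Single eigenvalue λ = 5 with algebraic multiplicity 2.
Eigenvector v = (1,-1); generalized eigenvector w with (A-λI)w=v is (-3,2).
General solution: e^(5t)[K_1·v + K_2·(t·v + w)].
Applying p(0)=-1, q(0)=0 gives K_1=2, K_2=1.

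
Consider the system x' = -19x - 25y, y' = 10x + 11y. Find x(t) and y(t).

Coefficient matrix A = [[-19, -25], [10, 11]].
Characteristic polynomial det(A - λI) = λ^2 + 8λ + 41 = 0.
Eigenvalues λ = -4 ± 5i (complex conjugate pair).
For λ=-4+5i: an eigenvector is (-2,1) - i(1,-1) = (-2 - i, 1 + i).
A real fundamental pair from Re and Im of e^((-4+5i)t)v: X_1 = e^(-4t)(cos(5t)·(-2,1) + sin(5t)·(1,-1)), X_2 = e^(-4t)(sin(5t)·(-2,1) - cos(5t)·(1,-1)).
General solution: C_1X_1 + C_2X_2.

x(t) = C_1e^(-4t)sin(5t) - 2C_1e^(-4t)cos(5t) - 2C_2e^(-4t)sin(5t) - C_2e^(-4t)cos(5t), y(t) = -C_1e^(-4t)sin(5t) + C_1e^(-4t)cos(5t) + C_2e^(-4t)sin(5t) + C_2e^(-4t)cos(5t)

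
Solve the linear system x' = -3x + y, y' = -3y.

x(t) = K_1e^(-3t) + K_2te^(-3t) + 2K_2e^(-3t), y(t) = K_2e^(-3t)

Coefficient matrix A = [[-3, 1], [0, -3]].
Characteristic polynomial det(A - λI) = λ^2 + 6λ + 9 = 0.
Single eigenvalue λ = -3 with algebraic multiplicity 2.
Eigenvector v = (1,0); generalized eigenvector w with (A-λI)w=v is (2,1).
General solution: e^(-3t)[K_1·v + K_2·(t·v + w)].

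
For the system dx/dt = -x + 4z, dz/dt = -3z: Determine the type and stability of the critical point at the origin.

A = [[-1,4],[0,-3]]; det(A-λI) = λ^2 + 4λ + 3.
λ = -3, -1: both negative.

stable node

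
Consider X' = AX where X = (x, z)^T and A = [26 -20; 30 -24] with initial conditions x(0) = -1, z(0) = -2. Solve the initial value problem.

Coefficient matrix A = [[26, -20], [30, -24]].
Characteristic polynomial det(A - λI) = λ^2 - 2λ - 24 = 0.
Eigenvalues λ = -4, 6.
For λ=-4: (A-λI) row 1 is [30, -20], so an eigenvector is (2, 3).
For λ=6: (A-λI) row 1 is [20, -20], so an eigenvector is (-1, -1).
General solution: K_1e^(-4t)(2,3) + K_2e^(6t)(-1,-1).
Applying x(0)=-1, z(0)=-2 gives K_1=-1, K_2=-1.

x(t) = e^(6t) - 2e^(-4t), z(t) = e^(6t) - 3e^(-4t)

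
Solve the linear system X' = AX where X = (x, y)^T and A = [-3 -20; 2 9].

Coefficient matrix A = [[-3, -20], [2, 9]].
Characteristic polynomial det(A - λI) = λ^2 - 6λ + 13 = 0.
Eigenvalues λ = 3 ± 2i (complex conjugate pair).
For λ=3+2i: an eigenvector is (-1,0) - i(3,-1) = (-1 - 3i, 0 + i).
A real fundamental pair from Re and Im of e^((3+2i)t)v: X_1 = e^(3t)(cos(2t)·(-1,0) + sin(2t)·(3,-1)), X_2 = e^(3t)(sin(2t)·(-1,0) - cos(2t)·(3,-1)).
General solution: C_1X_1 + C_2X_2.

x(t) = 3C_1e^(3t)sin(2t) - C_1e^(3t)cos(2t) - C_2e^(3t)sin(2t) - 3C_2e^(3t)cos(2t), y(t) = -C_1e^(3t)sin(2t) + C_2e^(3t)cos(2t)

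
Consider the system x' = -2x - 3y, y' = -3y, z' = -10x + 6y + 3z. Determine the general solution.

x(t) = 3C_2e^(-3t) + C_3e^(-2t), y(t) = C_2e^(-3t), z(t) = C_1e^(3t) + 4C_2e^(-3t) + 2C_3e^(-2t)

Coefficient matrix A = [[-2, -3, 0], [0, -3, 0], [-10, 6, 3]].
det(A - λI) = 0 gives eigenvalues λ = 3, -3, -2.
For λ=3: eigenvector (0,0,1).
For λ=-3: eigenvector (3,1,4).
For λ=-2: eigenvector (1,0,2).
General solution: C_1e^(3t)(0,0,1) + C_2e^(-3t)(3,1,4) + C_3e^(-2t)(1,0,2).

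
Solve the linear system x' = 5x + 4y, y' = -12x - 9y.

Coefficient matrix A = [[5, 4], [-12, -9]].
Characteristic polynomial det(A - λI) = λ^2 + 4λ + 3 = 0.
Eigenvalues λ = -3, -1.
For λ=-3: (A-λI) row 1 is [8, 4], so an eigenvector is (1, -2).
For λ=-1: (A-λI) row 1 is [6, 4], so an eigenvector is (2, -3).
General solution: C_1e^(-3t)(1,-2) + C_2e^(-t)(2,-3).

x(t) = C_1e^(-3t) + 2C_2e^(-t), y(t) = -2C_1e^(-3t) - 3C_2e^(-t)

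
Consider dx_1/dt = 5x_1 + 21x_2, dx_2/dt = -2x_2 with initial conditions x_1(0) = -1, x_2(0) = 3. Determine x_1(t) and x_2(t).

Coefficient matrix A = [[5, 21], [0, -2]].
Characteristic polynomial det(A - λI) = λ^2 - 3λ - 10 = 0.
Eigenvalues λ = -2, 5.
For λ=-2: (A-λI) row 1 is [7, 21], so an eigenvector is (-3, 1).
For λ=5: (A-λI) row 1 is [0, 21], so an eigenvector is (-1, 0).
General solution: c_1e^(-2t)(-3,1) + c_2e^(5t)(-1,0).
Applying x_1(0)=-1, x_2(0)=3 gives c_1=3, c_2=-8.

x_1(t) = 8e^(5t) - 9e^(-2t), x_2(t) = 3e^(-2t)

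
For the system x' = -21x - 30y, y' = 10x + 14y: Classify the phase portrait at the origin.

A = [[-21,-30],[10,14]]; det(A-λI) = λ^2 + 7λ + 6.
λ = -1, -6: both negative.

stable node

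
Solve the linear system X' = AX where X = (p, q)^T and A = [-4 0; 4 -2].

Coefficient matrix A = [[-4, 0], [4, -2]].
Characteristic polynomial det(A - λI) = λ^2 + 6λ + 8 = 0.
Eigenvalues λ = -2, -4.
For λ=-2: (A-λI) row 1 is [-2, 0], so an eigenvector is (0, 1).
For λ=-4: (A-λI) row 2 is [4, 2], so an eigenvector is (1, -2).
General solution: c_1e^(-2t)(0,1) + c_2e^(-4t)(1,-2).

p(t) = c_2e^(-4t), q(t) = c_1e^(-2t) - 2c_2e^(-4t)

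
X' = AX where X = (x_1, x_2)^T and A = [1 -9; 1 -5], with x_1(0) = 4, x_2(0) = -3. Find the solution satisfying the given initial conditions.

x_1(t) = 39te^(-2t) + 4e^(-2t), x_2(t) = 13te^(-2t) - 3e^(-2t)

Coefficient matrix A = [[1, -9], [1, -5]].
Characteristic polynomial det(A - λI) = λ^2 + 4λ + 4 = 0.
Single eigenvalue λ = -2 with algebraic multiplicity 2.
Eigenvector v = (3,1); generalized eigenvector w with (A-λI)w=v is (1,0).
General solution: e^(-2t)[c_1·v + c_2·(t·v + w)].
Applying x_1(0)=4, x_2(0)=-3 gives c_1=-3, c_2=13.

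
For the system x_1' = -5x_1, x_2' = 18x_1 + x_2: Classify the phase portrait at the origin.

saddle

A = [[-5,0],[18,1]]; det(A-λI) = λ^2 + 4λ - 5.
λ = -5, 1: opposite signs.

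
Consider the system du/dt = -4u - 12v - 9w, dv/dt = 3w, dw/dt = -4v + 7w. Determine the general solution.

u(t) = -3K_1e^(3t) + K_2e^(-4t) - 9K_3e^(4t), v(t) = K_1e^(3t) + 3K_3e^(4t), w(t) = K_1e^(3t) + 4K_3e^(4t)

Coefficient matrix A = [[-4, -12, -9], [0, 0, 3], [0, -4, 7]].
det(A - λI) = 0 gives eigenvalues λ = 3, -4, 4.
For λ=3: eigenvector (-3,1,1).
For λ=-4: eigenvector (1,0,0).
For λ=4: eigenvector (-9,3,4).
General solution: K_1e^(3t)(-3,1,1) + K_2e^(-4t)(1,0,0) + K_3e^(4t)(-9,3,4).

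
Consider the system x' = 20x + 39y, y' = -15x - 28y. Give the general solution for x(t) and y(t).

x(t) = -2K_1e^(-4t)sin(3t) + 3K_1e^(-4t)cos(3t) + 3K_2e^(-4t)sin(3t) + 2K_2e^(-4t)cos(3t), y(t) = K_1e^(-4t)sin(3t) - 2K_1e^(-4t)cos(3t) - 2K_2e^(-4t)sin(3t) - K_2e^(-4t)cos(3t)

Coefficient matrix A = [[20, 39], [-15, -28]].
Characteristic polynomial det(A - λI) = λ^2 + 8λ + 25 = 0.
Eigenvalues λ = -4 ± 3i (complex conjugate pair).
For λ=-4+3i: an eigenvector is (3,-2) - i(-2,1) = (3 + 2i, -2 - i).
A real fundamental pair from Re and Im of e^((-4+3i)t)v: X_1 = e^(-4t)(cos(3t)·(3,-2) + sin(3t)·(-2,1)), X_2 = e^(-4t)(sin(3t)·(3,-2) - cos(3t)·(-2,1)).
General solution: K_1X_1 + K_2X_2.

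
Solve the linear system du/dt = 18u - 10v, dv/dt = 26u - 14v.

Coefficient matrix A = [[18, -10], [26, -14]].
Characteristic polynomial det(A - λI) = λ^2 - 4λ + 8 = 0.
Eigenvalues λ = 2 ± 2i (complex conjugate pair).
For λ=2+2i: an eigenvector is (-1,-2) - i(2,3) = (-1 - 2i, -2 - 3i).
A real fundamental pair from Re and Im of e^((2+2i)t)v: X_1 = e^(2t)(cos(2t)·(-1,-2) + sin(2t)·(2,3)), X_2 = e^(2t)(sin(2t)·(-1,-2) - cos(2t)·(2,3)).
General solution: C_1X_1 + C_2X_2.

u(t) = 2C_1e^(2t)sin(2t) - C_1e^(2t)cos(2t) - C_2e^(2t)sin(2t) - 2C_2e^(2t)cos(2t), v(t) = 3C_1e^(2t)sin(2t) - 2C_1e^(2t)cos(2t) - 2C_2e^(2t)sin(2t) - 3C_2e^(2t)cos(2t)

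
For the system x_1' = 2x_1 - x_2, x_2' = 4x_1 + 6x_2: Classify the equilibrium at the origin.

unstable improper node

A = [[2,-1],[4,6]]; det(A-λI) = λ^2 - 8λ + 16.
repeated λ = 4 with a single eigenvector.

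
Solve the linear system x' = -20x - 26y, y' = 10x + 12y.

Coefficient matrix A = [[-20, -26], [10, 12]].
Characteristic polynomial det(A - λI) = λ^2 + 8λ + 20 = 0.
Eigenvalues λ = -4 ± 2i (complex conjugate pair).
For λ=-4+2i: an eigenvector is (2,-1) - i(-3,2) = (2 + 3i, -1 - 2i).
A real fundamental pair from Re and Im of e^((-4+2i)t)v: X_1 = e^(-4t)(cos(2t)·(2,-1) + sin(2t)·(-3,2)), X_2 = e^(-4t)(sin(2t)·(2,-1) - cos(2t)·(-3,2)).
General solution: C_1X_1 + C_2X_2.

x(t) = -3C_1e^(-4t)sin(2t) + 2C_1e^(-4t)cos(2t) + 2C_2e^(-4t)sin(2t) + 3C_2e^(-4t)cos(2t), y(t) = 2C_1e^(-4t)sin(2t) - C_1e^(-4t)cos(2t) - C_2e^(-4t)sin(2t) - 2C_2e^(-4t)cos(2t)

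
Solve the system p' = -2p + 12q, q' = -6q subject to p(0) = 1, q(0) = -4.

Coefficient matrix A = [[-2, 12], [0, -6]].
Characteristic polynomial det(A - λI) = λ^2 + 8λ + 12 = 0.
Eigenvalues λ = -6, -2.
For λ=-6: (A-λI) row 1 is [4, 12], so an eigenvector is (-3, 1).
For λ=-2: (A-λI) row 1 is [0, 12], so an eigenvector is (1, 0).
General solution: K_1e^(-6t)(-3,1) + K_2e^(-2t)(1,0).
Applying p(0)=1, q(0)=-4 gives K_1=-4, K_2=-11.

p(t) = -11e^(-2t) + 12e^(-6t), q(t) = -4e^(-6t)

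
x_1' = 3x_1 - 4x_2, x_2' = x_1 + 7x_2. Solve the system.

Coefficient matrix A = [[3, -4], [1, 7]].
Characteristic polynomial det(A - λI) = λ^2 - 10λ + 25 = 0.
Single eigenvalue λ = 5 with algebraic multiplicity 2.
Eigenvector v = (2,-1); generalized eigenvector w with (A-λI)w=v is (1,-1).
General solution: e^(5t)[C_1·v + C_2·(t·v + w)].

x_1(t) = 2C_1e^(5t) + 2C_2te^(5t) + C_2e^(5t), x_2(t) = -C_1e^(5t) - C_2te^(5t) - C_2e^(5t)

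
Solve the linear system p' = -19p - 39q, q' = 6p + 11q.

Coefficient matrix A = [[-19, -39], [6, 11]].
Characteristic polynomial det(A - λI) = λ^2 + 8λ + 25 = 0.
Eigenvalues λ = -4 ± 3i (complex conjugate pair).
For λ=-4+3i: an eigenvector is (-2,1) - i(-3,1) = (-2 + 3i, 1 - i).
A real fundamental pair from Re and Im of e^((-4+3i)t)v: X_1 = e^(-4t)(cos(3t)·(-2,1) + sin(3t)·(-3,1)), X_2 = e^(-4t)(sin(3t)·(-2,1) - cos(3t)·(-3,1)).
General solution: c_1X_1 + c_2X_2.

p(t) = -3c_1e^(-4t)sin(3t) - 2c_1e^(-4t)cos(3t) - 2c_2e^(-4t)sin(3t) + 3c_2e^(-4t)cos(3t), q(t) = c_1e^(-4t)sin(3t) + c_1e^(-4t)cos(3t) + c_2e^(-4t)sin(3t) - c_2e^(-4t)cos(3t)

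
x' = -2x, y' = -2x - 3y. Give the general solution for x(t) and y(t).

Coefficient matrix A = [[-2, 0], [-2, -3]].
Characteristic polynomial det(A - λI) = λ^2 + 5λ + 6 = 0.
Eigenvalues λ = -3, -2.
For λ=-3: (A-λI) row 1 is [1, 0], so an eigenvector is (0, 1).
For λ=-2: (A-λI) row 2 is [-2, -1], so an eigenvector is (1, -2).
General solution: K_1e^(-3t)(0,1) + K_2e^(-2t)(1,-2).

x(t) = K_2e^(-2t), y(t) = K_1e^(-3t) - 2K_2e^(-2t)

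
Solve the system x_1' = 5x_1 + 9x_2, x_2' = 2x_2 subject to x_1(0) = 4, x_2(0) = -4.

Coefficient matrix A = [[5, 9], [0, 2]].
Characteristic polynomial det(A - λI) = λ^2 - 7λ + 10 = 0.
Eigenvalues λ = 5, 2.
For λ=5: (A-λI) row 1 is [0, 9], so an eigenvector is (-1, 0).
For λ=2: (A-λI) row 1 is [3, 9], so an eigenvector is (3, -1).
General solution: c_1e^(5t)(-1,0) + c_2e^(2t)(3,-1).
Applying x_1(0)=4, x_2(0)=-4 gives c_1=8, c_2=4.

x_1(t) = -8e^(5t) + 12e^(2t), x_2(t) = -4e^(2t)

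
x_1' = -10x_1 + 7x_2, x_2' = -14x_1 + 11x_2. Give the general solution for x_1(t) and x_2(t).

Coefficient matrix A = [[-10, 7], [-14, 11]].
Characteristic polynomial det(A - λI) = λ^2 - λ - 12 = 0.
Eigenvalues λ = -3, 4.
For λ=-3: (A-λI) row 1 is [-7, 7], so an eigenvector is (-1, -1).
For λ=4: (A-λI) row 1 is [-14, 7], so an eigenvector is (1, 2).
General solution: c_1e^(-3t)(-1,-1) + c_2e^(4t)(1,2).

x_1(t) = -c_1e^(-3t) + c_2e^(4t), x_2(t) = -c_1e^(-3t) + 2c_2e^(4t)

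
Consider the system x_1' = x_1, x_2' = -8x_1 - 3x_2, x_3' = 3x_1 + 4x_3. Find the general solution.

Coefficient matrix A = [[1, 0, 0], [-8, -3, 0], [3, 0, 4]].
det(A - λI) = 0 gives eigenvalues λ = 1, -3, 4.
For λ=1: eigenvector (1,-2,-1).
For λ=-3: eigenvector (0,1,0).
For λ=4: eigenvector (0,0,1).
General solution: C_1e^(t)(1,-2,-1) + C_2e^(-3t)(0,1,0) + C_3e^(4t)(0,0,1).

x_1(t) = C_1e^(t), x_2(t) = -2C_1e^(t) + C_2e^(-3t), x_3(t) = -C_1e^(t) + C_3e^(4t)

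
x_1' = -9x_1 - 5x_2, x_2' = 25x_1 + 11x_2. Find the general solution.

x_1(t) = -K_1e^(t)cos(5t) - K_2e^(t)sin(5t), x_2(t) = -K_1e^(t)sin(5t) + 2K_1e^(t)cos(5t) + 2K_2e^(t)sin(5t) + K_2e^(t)cos(5t)

Coefficient matrix A = [[-9, -5], [25, 11]].
Characteristic polynomial det(A - λI) = λ^2 - 2λ + 26 = 0.
Eigenvalues λ = 1 ± 5i (complex conjugate pair).
For λ=1+5i: an eigenvector is (-1,2) - i(0,-1) = (-1, 2 + i).
A real fundamental pair from Re and Im of e^((1+5i)t)v: X_1 = e^(t)(cos(5t)·(-1,2) + sin(5t)·(0,-1)), X_2 = e^(t)(sin(5t)·(-1,2) - cos(5t)·(0,-1)).
General solution: K_1X_1 + K_2X_2.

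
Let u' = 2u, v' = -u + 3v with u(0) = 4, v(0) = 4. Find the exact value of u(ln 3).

36

A = [[2,0],[-1,3]]; eigenvalues λ = 2, 3.
Eigenvectors: (-1,-1) for λ=2, (0,1) for λ=3.
From the initial condition, c_1 = -4, c_2 = 0.
u(ln 3) = (-4)(3^2)(-1) + (0)(3^3)(0) = 36.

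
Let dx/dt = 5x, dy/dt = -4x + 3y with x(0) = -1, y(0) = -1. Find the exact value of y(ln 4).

1856

A = [[5,0],[-4,3]]; eigenvalues λ = 3, 5.
Eigenvectors: (0,-1) for λ=3, (1,-2) for λ=5.
From the initial condition, c_1 = 3, c_2 = -1.
y(ln 4) = (3)(4^3)(-1) + (-1)(4^5)(-2) = 1856.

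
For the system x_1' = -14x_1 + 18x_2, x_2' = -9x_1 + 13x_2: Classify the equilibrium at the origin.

saddle

A = [[-14,18],[-9,13]]; det(A-λI) = λ^2 + λ - 20.
λ = 4, -5: opposite signs.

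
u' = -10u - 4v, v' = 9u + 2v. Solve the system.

u(t) = -2C_1e^(-4t) - 2C_2te^(-4t) + C_2e^(-4t), v(t) = 3C_1e^(-4t) + 3C_2te^(-4t) - C_2e^(-4t)

Coefficient matrix A = [[-10, -4], [9, 2]].
Characteristic polynomial det(A - λI) = λ^2 + 8λ + 16 = 0.
Single eigenvalue λ = -4 with algebraic multiplicity 2.
Eigenvector v = (-2,3); generalized eigenvector w with (A-λI)w=v is (1,-1).
General solution: e^(-4t)[C_1·v + C_2·(t·v + w)].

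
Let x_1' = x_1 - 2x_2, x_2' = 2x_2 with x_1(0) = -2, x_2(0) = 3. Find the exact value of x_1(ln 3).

-42

A = [[1,-2],[0,2]]; eigenvalues λ = 2, 1.
Eigenvectors: (2,-1) for λ=2, (-1,0) for λ=1.
From the initial condition, c_1 = -3, c_2 = -4.
x_1(ln 3) = (-3)(3^2)(2) + (-4)(3^1)(-1) = -42.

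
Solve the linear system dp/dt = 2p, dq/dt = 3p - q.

Coefficient matrix A = [[2, 0], [3, -1]].
Characteristic polynomial det(A - λI) = λ^2 - λ - 2 = 0.
Eigenvalues λ = -1, 2.
For λ=-1: (A-λI) row 1 is [3, 0], so an eigenvector is (0, 1).
For λ=2: (A-λI) row 2 is [3, -3], so an eigenvector is (-1, -1).
General solution: K_1e^(-t)(0,1) + K_2e^(2t)(-1,-1).

p(t) = -K_2e^(2t), q(t) = K_1e^(-t) - K_2e^(2t)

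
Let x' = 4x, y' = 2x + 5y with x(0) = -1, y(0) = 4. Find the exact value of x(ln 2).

A = [[4,0],[2,5]]; eigenvalues λ = 4, 5.
Eigenvectors: (-1,2) for λ=4, (0,-1) for λ=5.
From the initial condition, c_1 = 1, c_2 = -2.
x(ln 2) = (1)(2^4)(-1) + (-2)(2^5)(0) = -16.

-16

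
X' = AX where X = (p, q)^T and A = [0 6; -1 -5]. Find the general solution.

p(t) = -3K_1e^(-2t) + 2K_2e^(-3t), q(t) = K_1e^(-2t) - K_2e^(-3t)

Coefficient matrix A = [[0, 6], [-1, -5]].
Characteristic polynomial det(A - λI) = λ^2 + 5λ + 6 = 0.
Eigenvalues λ = -2, -3.
For λ=-2: (A-λI) row 1 is [2, 6], so an eigenvector is (-3, 1).
For λ=-3: (A-λI) row 1 is [3, 6], so an eigenvector is (2, -1).
General solution: K_1e^(-2t)(-3,1) + K_2e^(-3t)(2,-1).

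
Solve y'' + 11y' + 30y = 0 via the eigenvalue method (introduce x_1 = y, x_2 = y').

Let x_1 = y, x_2 = y'. Then x_1' = x_2 and x_2' = -30x_1 - 11x_2.
A = [[0,1],[-30,-11]]; det(A-λI) = λ^2 + 11λ + 30.
Eigenvalues λ = -5, -6 with eigenvectors (1,-5), (1,-6).

y(t) = K_1e^(-5t) + K_2e^(-6t)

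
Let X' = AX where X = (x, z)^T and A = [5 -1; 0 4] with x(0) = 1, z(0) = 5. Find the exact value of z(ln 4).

1280

A = [[5,-1],[0,4]]; eigenvalues λ = 4, 5.
Eigenvectors: (1,1) for λ=4, (-1,0) for λ=5.
From the initial condition, c_1 = 5, c_2 = 4.
z(ln 4) = (5)(4^4)(1) + (4)(4^5)(0) = 1280.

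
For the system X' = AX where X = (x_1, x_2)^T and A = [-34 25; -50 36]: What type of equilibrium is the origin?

unstable spiral

A = [[-34,25],[-50,36]]; det(A-λI) = λ^2 - 2λ + 26.
λ = 1 ± 5i: positive real part.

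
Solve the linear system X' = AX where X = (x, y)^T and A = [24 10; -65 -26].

x(t) = -c_1e^(-t)sin(5t) + c_1e^(-t)cos(5t) + c_2e^(-t)sin(5t) + c_2e^(-t)cos(5t), y(t) = 2c_1e^(-t)sin(5t) - 3c_1e^(-t)cos(5t) - 3c_2e^(-t)sin(5t) - 2c_2e^(-t)cos(5t)

Coefficient matrix A = [[24, 10], [-65, -26]].
Characteristic polynomial det(A - λI) = λ^2 + 2λ + 26 = 0.
Eigenvalues λ = -1 ± 5i (complex conjugate pair).
For λ=-1+5i: an eigenvector is (1,-3) - i(-1,2) = (1 + i, -3 - 2i).
A real fundamental pair from Re and Im of e^((-1+5i)t)v: X_1 = e^(-t)(cos(5t)·(1,-3) + sin(5t)·(-1,2)), X_2 = e^(-t)(sin(5t)·(1,-3) - cos(5t)·(-1,2)).
General solution: c_1X_1 + c_2X_2.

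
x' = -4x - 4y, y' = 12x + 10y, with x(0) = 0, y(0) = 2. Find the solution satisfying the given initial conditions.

x(t) = -4e^(4t) + 4e^(2t), y(t) = 8e^(4t) - 6e^(2t)

Coefficient matrix A = [[-4, -4], [12, 10]].
Characteristic polynomial det(A - λI) = λ^2 - 6λ + 8 = 0.
Eigenvalues λ = 4, 2.
For λ=4: (A-λI) row 1 is [-8, -4], so an eigenvector is (1, -2).
For λ=2: (A-λI) row 1 is [-6, -4], so an eigenvector is (-2, 3).
General solution: c_1e^(4t)(1,-2) + c_2e^(2t)(-2,3).
Applying x(0)=0, y(0)=2 gives c_1=-4, c_2=-2.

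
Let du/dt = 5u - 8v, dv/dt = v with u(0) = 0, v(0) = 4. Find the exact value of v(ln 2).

8

A = [[5,-8],[0,1]]; eigenvalues λ = 5, 1.
Eigenvectors: (1,0) for λ=5, (2,1) for λ=1.
From the initial condition, c_1 = -8, c_2 = 4.
v(ln 2) = (-8)(2^5)(0) + (4)(2^1)(1) = 8.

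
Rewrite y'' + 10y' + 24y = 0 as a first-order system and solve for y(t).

y(t) = c_1e^(-6t) + c_2e^(-4t)

Let x_1 = y, x_2 = y'. Then x_1' = x_2 and x_2' = -24x_1 - 10x_2.
A = [[0,1],[-24,-10]]; det(A-λI) = λ^2 + 10λ + 24.
Eigenvalues λ = -6, -4 with eigenvectors (1,-6), (1,-4).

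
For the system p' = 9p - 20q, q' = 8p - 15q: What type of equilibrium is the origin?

stable spiral

A = [[9,-20],[8,-15]]; det(A-λI) = λ^2 + 6λ + 25.
λ = -3 ± 4i: negative real part.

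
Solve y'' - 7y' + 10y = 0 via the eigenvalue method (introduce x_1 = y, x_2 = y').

Let x_1 = y, x_2 = y'. Then x_1' = x_2 and x_2' = -10x_1 + 7x_2.
A = [[0,1],[-10,7]]; det(A-λI) = λ^2 - 7λ + 10.
Eigenvalues λ = 5, 2 with eigenvectors (1,5), (1,2).

y(t) = c_1e^(5t) + c_2e^(2t)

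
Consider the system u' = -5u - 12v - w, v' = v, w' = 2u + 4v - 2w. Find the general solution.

Coefficient matrix A = [[-5, -12, -1], [0, 1, 0], [2, 4, -2]].
det(A - λI) = 0 gives eigenvalues λ = -4, 1, -3.
For λ=-4: eigenvector (1,0,-1).
For λ=1: eigenvector (-2,1,0).
For λ=-3: eigenvector (-1,0,2).
General solution: K_1e^(-4t)(1,0,-1) + K_2e^(t)(-2,1,0) + K_3e^(-3t)(-1,0,2).

u(t) = K_1e^(-4t) - 2K_2e^(t) - K_3e^(-3t), v(t) = K_2e^(t), w(t) = -K_1e^(-4t) + 2K_3e^(-3t)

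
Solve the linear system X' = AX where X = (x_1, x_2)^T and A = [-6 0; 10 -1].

x_1(t) = C_1e^(-6t), x_2(t) = -2C_1e^(-6t) + C_2e^(-t)

Coefficient matrix A = [[-6, 0], [10, -1]].
Characteristic polynomial det(A - λI) = λ^2 + 7λ + 6 = 0.
Eigenvalues λ = -6, -1.
For λ=-6: (A-λI) row 2 is [10, 5], so an eigenvector is (1, -2).
For λ=-1: (A-λI) row 1 is [-5, 0], so an eigenvector is (0, 1).
General solution: C_1e^(-6t)(1,-2) + C_2e^(-t)(0,1).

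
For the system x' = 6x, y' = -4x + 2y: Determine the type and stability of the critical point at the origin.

A = [[6,0],[-4,2]]; det(A-λI) = λ^2 - 8λ + 12.
λ = 6, 2: both positive.

unstable node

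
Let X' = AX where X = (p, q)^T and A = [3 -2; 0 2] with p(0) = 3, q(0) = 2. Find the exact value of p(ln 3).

A = [[3,-2],[0,2]]; eigenvalues λ = 3, 2.
Eigenvectors: (1,0) for λ=3, (2,1) for λ=2.
From the initial condition, c_1 = -1, c_2 = 2.
p(ln 3) = (-1)(3^3)(1) + (2)(3^2)(2) = 9.

9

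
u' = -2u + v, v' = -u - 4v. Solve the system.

Coefficient matrix A = [[-2, 1], [-1, -4]].
Characteristic polynomial det(A - λI) = λ^2 + 6λ + 9 = 0.
Single eigenvalue λ = -3 with algebraic multiplicity 2.
Eigenvector v = (-1,1); generalized eigenvector w with (A-λI)w=v is (-3,2).
General solution: e^(-3t)[K_1·v + K_2·(t·v + w)].

u(t) = -K_1e^(-3t) - K_2te^(-3t) - 3K_2e^(-3t), v(t) = K_1e^(-3t) + K_2te^(-3t) + 2K_2e^(-3t)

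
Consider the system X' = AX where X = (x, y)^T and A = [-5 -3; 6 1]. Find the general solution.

x(t) = c_1e^(-2t)cos(3t) + c_2e^(-2t)sin(3t), y(t) = c_1e^(-2t)sin(3t) - c_1e^(-2t)cos(3t) - c_2e^(-2t)sin(3t) - c_2e^(-2t)cos(3t)

Coefficient matrix A = [[-5, -3], [6, 1]].
Characteristic polynomial det(A - λI) = λ^2 + 4λ + 13 = 0.
Eigenvalues λ = -2 ± 3i (complex conjugate pair).
For λ=-2+3i: an eigenvector is (1,-1) - i(0,1) = (1, -1 - i).
A real fundamental pair from Re and Im of e^((-2+3i)t)v: X_1 = e^(-2t)(cos(3t)·(1,-1) + sin(3t)·(0,1)), X_2 = e^(-2t)(sin(3t)·(1,-1) - cos(3t)·(0,1)).
General solution: c_1X_1 + c_2X_2.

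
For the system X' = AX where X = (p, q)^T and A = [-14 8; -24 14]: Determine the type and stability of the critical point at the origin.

A = [[-14,8],[-24,14]]; det(A-λI) = λ^2 - 4.
λ = 2, -2: opposite signs.

saddle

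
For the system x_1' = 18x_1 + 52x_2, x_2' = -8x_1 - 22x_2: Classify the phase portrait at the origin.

stable spiral

A = [[18,52],[-8,-22]]; det(A-λI) = λ^2 + 4λ + 20.
λ = -2 ± 4i: negative real part.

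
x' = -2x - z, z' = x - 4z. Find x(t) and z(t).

Coefficient matrix A = [[-2, -1], [1, -4]].
Characteristic polynomial det(A - λI) = λ^2 + 6λ + 9 = 0.
Single eigenvalue λ = -3 with algebraic multiplicity 2.
Eigenvector v = (-1,-1); generalized eigenvector w with (A-λI)w=v is (1,2).
General solution: e^(-3t)[c_1·v + c_2·(t·v + w)].

x(t) = -c_1e^(-3t) - c_2te^(-3t) + c_2e^(-3t), z(t) = -c_1e^(-3t) - c_2te^(-3t) + 2c_2e^(-3t)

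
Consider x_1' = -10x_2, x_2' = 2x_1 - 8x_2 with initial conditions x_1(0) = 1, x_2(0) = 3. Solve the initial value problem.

Coefficient matrix A = [[0, -10], [2, -8]].
Characteristic polynomial det(A - λI) = λ^2 + 8λ + 20 = 0.
Eigenvalues λ = -4 ± 2i (complex conjugate pair).
For λ=-4+2i: an eigenvector is (2,1) - i(-1,0) = (2 + i, 1).
A real fundamental pair from Re and Im of e^((-4+2i)t)v: X_1 = e^(-4t)(cos(2t)·(2,1) + sin(2t)·(-1,0)), X_2 = e^(-4t)(sin(2t)·(2,1) - cos(2t)·(-1,0)).
General solution: c_1X_1 + c_2X_2.
Applying x_1(0)=1, x_2(0)=3 gives c_1=3, c_2=-5.

x_1(t) = -13e^(-4t)sin(2t) + e^(-4t)cos(2t), x_2(t) = -5e^(-4t)sin(2t) + 3e^(-4t)cos(2t)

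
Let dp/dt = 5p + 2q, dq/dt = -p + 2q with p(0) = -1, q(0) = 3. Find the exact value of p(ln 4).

704

A = [[5,2],[-1,2]]; eigenvalues λ = 3, 4.
Eigenvectors: (-1,1) for λ=3, (2,-1) for λ=4.
From the initial condition, c_1 = 5, c_2 = 2.
p(ln 4) = (5)(4^3)(-1) + (2)(4^4)(2) = 704.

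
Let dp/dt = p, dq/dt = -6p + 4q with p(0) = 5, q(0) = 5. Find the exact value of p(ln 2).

A = [[1,0],[-6,4]]; eigenvalues λ = 1, 4.
Eigenvectors: (-1,-2) for λ=1, (0,1) for λ=4.
From the initial condition, c_1 = -5, c_2 = -5.
p(ln 2) = (-5)(2^1)(-1) + (-5)(2^4)(0) = 10.

10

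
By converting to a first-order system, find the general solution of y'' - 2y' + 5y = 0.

Let x_1 = y, x_2 = y'. Then x_1' = x_2 and x_2' = -5x_1 + 2x_2.
A = [[0,1],[-5,2]]; det(A-λI) = λ^2 - 2λ + 5.
Eigenvalues λ = 1 ± 2i.

y(t) = K_1e^(t)cos(2t) + K_2e^(t)sin(2t)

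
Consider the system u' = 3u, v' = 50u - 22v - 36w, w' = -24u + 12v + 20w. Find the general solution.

u(t) = c_1e^(3t), v(t) = 2c_1e^(3t) - 3c_2e^(2t) - 2c_3e^(-4t), w(t) = 2c_2e^(2t) + c_3e^(-4t)

Coefficient matrix A = [[3, 0, 0], [50, -22, -36], [-24, 12, 20]].
det(A - λI) = 0 gives eigenvalues λ = 3, 2, -4.
For λ=3: eigenvector (1,2,0).
For λ=2: eigenvector (0,-3,2).
For λ=-4: eigenvector (0,-2,1).
General solution: c_1e^(3t)(1,2,0) + c_2e^(2t)(0,-3,2) + c_3e^(-4t)(0,-2,1).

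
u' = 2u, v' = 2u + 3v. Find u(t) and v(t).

u(t) = c_2e^(2t), v(t) = c_1e^(3t) - 2c_2e^(2t)

Coefficient matrix A = [[2, 0], [2, 3]].
Characteristic polynomial det(A - λI) = λ^2 - 5λ + 6 = 0.
Eigenvalues λ = 3, 2.
For λ=3: (A-λI) row 1 is [-1, 0], so an eigenvector is (0, 1).
For λ=2: (A-λI) row 2 is [2, 1], so an eigenvector is (1, -2).
General solution: c_1e^(3t)(0,1) + c_2e^(2t)(1,-2).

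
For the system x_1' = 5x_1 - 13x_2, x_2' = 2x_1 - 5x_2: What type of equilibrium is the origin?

A = [[5,-13],[2,-5]]; det(A-λI) = λ^2 + 1.
λ = 0 ± i: zero real part.

center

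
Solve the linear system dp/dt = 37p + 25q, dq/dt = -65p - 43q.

Coefficient matrix A = [[37, 25], [-65, -43]].
Characteristic polynomial det(A - λI) = λ^2 + 6λ + 34 = 0.
Eigenvalues λ = -3 ± 5i (complex conjugate pair).
For λ=-3+5i: an eigenvector is (2,-3) - i(1,-2) = (2 - i, -3 + 2i).
A real fundamental pair from Re and Im of e^((-3+5i)t)v: X_1 = e^(-3t)(cos(5t)·(2,-3) + sin(5t)·(1,-2)), X_2 = e^(-3t)(sin(5t)·(2,-3) - cos(5t)·(1,-2)).
General solution: C_1X_1 + C_2X_2.

p(t) = C_1e^(-3t)sin(5t) + 2C_1e^(-3t)cos(5t) + 2C_2e^(-3t)sin(5t) - C_2e^(-3t)cos(5t), q(t) = -2C_1e^(-3t)sin(5t) - 3C_1e^(-3t)cos(5t) - 3C_2e^(-3t)sin(5t) + 2C_2e^(-3t)cos(5t)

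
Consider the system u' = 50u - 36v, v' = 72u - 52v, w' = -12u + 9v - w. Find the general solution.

u(t) = 3C_1e^(2t) + 2C_2e^(-4t), v(t) = 4C_1e^(2t) + 3C_2e^(-4t), w(t) = -C_2e^(-4t) + C_3e^(-t)

Coefficient matrix A = [[50, -36, 0], [72, -52, 0], [-12, 9, -1]].
det(A - λI) = 0 gives eigenvalues λ = 2, -4, -1.
For λ=2: eigenvector (3,4,0).
For λ=-4: eigenvector (2,3,-1).
For λ=-1: eigenvector (0,0,1).
General solution: C_1e^(2t)(3,4,0) + C_2e^(-4t)(2,3,-1) + C_3e^(-t)(0,0,1).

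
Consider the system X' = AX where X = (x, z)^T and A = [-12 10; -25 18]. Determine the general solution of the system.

x(t) = -C_1e^(3t)sin(5t) - C_1e^(3t)cos(5t) - C_2e^(3t)sin(5t) + C_2e^(3t)cos(5t), z(t) = -C_1e^(3t)sin(5t) - 2C_1e^(3t)cos(5t) - 2C_2e^(3t)sin(5t) + C_2e^(3t)cos(5t)

Coefficient matrix A = [[-12, 10], [-25, 18]].
Characteristic polynomial det(A - λI) = λ^2 - 6λ + 34 = 0.
Eigenvalues λ = 3 ± 5i (complex conjugate pair).
For λ=3+5i: an eigenvector is (-1,-2) - i(-1,-1) = (-1 + i, -2 + i).
A real fundamental pair from Re and Im of e^((3+5i)t)v: X_1 = e^(3t)(cos(5t)·(-1,-2) + sin(5t)·(-1,-1)), X_2 = e^(3t)(sin(5t)·(-1,-2) - cos(5t)·(-1,-1)).
General solution: C_1X_1 + C_2X_2.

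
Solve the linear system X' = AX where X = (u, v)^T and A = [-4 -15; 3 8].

u(t) = C_1e^(2t)sin(3t) + 2C_1e^(2t)cos(3t) + 2C_2e^(2t)sin(3t) - C_2e^(2t)cos(3t), v(t) = -C_1e^(2t)cos(3t) - C_2e^(2t)sin(3t)

Coefficient matrix A = [[-4, -15], [3, 8]].
Characteristic polynomial det(A - λI) = λ^2 - 4λ + 13 = 0.
Eigenvalues λ = 2 ± 3i (complex conjugate pair).
For λ=2+3i: an eigenvector is (2,-1) - i(1,0) = (2 - i, -1).
A real fundamental pair from Re and Im of e^((2+3i)t)v: X_1 = e^(2t)(cos(3t)·(2,-1) + sin(3t)·(1,0)), X_2 = e^(2t)(sin(3t)·(2,-1) - cos(3t)·(1,0)).
General solution: C_1X_1 + C_2X_2.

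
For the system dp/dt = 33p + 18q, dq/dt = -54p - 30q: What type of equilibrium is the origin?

saddle

A = [[33,18],[-54,-30]]; det(A-λI) = λ^2 - 3λ - 18.
λ = 6, -3: opposite signs.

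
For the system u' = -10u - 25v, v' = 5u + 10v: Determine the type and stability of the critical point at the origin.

A = [[-10,-25],[5,10]]; det(A-λI) = λ^2 + 25.
λ = 0 ± 5i: zero real part.

center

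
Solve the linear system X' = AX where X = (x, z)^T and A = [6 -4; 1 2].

Coefficient matrix A = [[6, -4], [1, 2]].
Characteristic polynomial det(A - λI) = λ^2 - 8λ + 16 = 0.
Single eigenvalue λ = 4 with algebraic multiplicity 2.
Eigenvector v = (-2,-1); generalized eigenvector w with (A-λI)w=v is (-1,0).
General solution: e^(4t)[C_1·v + C_2·(t·v + w)].

x(t) = -2C_1e^(4t) - 2C_2te^(4t) - C_2e^(4t), z(t) = -C_1e^(4t) - C_2te^(4t)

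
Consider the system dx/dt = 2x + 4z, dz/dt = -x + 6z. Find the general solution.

Coefficient matrix A = [[2, 4], [-1, 6]].
Characteristic polynomial det(A - λI) = λ^2 - 8λ + 16 = 0.
Single eigenvalue λ = 4 with algebraic multiplicity 2.
Eigenvector v = (-2,-1); generalized eigenvector w with (A-λI)w=v is (-1,-1).
General solution: e^(4t)[C_1·v + C_2·(t·v + w)].

x(t) = -2C_1e^(4t) - 2C_2te^(4t) - C_2e^(4t), z(t) = -C_1e^(4t) - C_2te^(4t) - C_2e^(4t)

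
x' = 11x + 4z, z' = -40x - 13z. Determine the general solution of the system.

x(t) = K_1e^(-t)sin(4t) - K_2e^(-t)cos(4t), z(t) = -3K_1e^(-t)sin(4t) + K_1e^(-t)cos(4t) + K_2e^(-t)sin(4t) + 3K_2e^(-t)cos(4t)

Coefficient matrix A = [[11, 4], [-40, -13]].
Characteristic polynomial det(A - λI) = λ^2 + 2λ + 17 = 0.
Eigenvalues λ = -1 ± 4i (complex conjugate pair).
For λ=-1+4i: an eigenvector is (0,1) - i(1,-3) = (0 - i, 1 + 3i).
A real fundamental pair from Re and Im of e^((-1+4i)t)v: X_1 = e^(-t)(cos(4t)·(0,1) + sin(4t)·(1,-3)), X_2 = e^(-t)(sin(4t)·(0,1) - cos(4t)·(1,-3)).
General solution: K_1X_1 + K_2X_2.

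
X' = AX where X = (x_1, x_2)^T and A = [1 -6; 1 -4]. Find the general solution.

x_1(t) = 3C_1e^(-t) + 2C_2e^(-2t), x_2(t) = C_1e^(-t) + C_2e^(-2t)

Coefficient matrix A = [[1, -6], [1, -4]].
Characteristic polynomial det(A - λI) = λ^2 + 3λ + 2 = 0.
Eigenvalues λ = -1, -2.
For λ=-1: (A-λI) row 1 is [2, -6], so an eigenvector is (3, 1).
For λ=-2: (A-λI) row 1 is [3, -6], so an eigenvector is (2, 1).
General solution: C_1e^(-t)(3,1) + C_2e^(-2t)(2,1).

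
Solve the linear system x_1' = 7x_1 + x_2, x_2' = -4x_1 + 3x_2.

x_1(t) = -C_1e^(5t) - C_2te^(5t), x_2(t) = 2C_1e^(5t) + 2C_2te^(5t) - C_2e^(5t)

Coefficient matrix A = [[7, 1], [-4, 3]].
Characteristic polynomial det(A - λI) = λ^2 - 10λ + 25 = 0.
Single eigenvalue λ = 5 with algebraic multiplicity 2.
Eigenvector v = (-1,2); generalized eigenvector w with (A-λI)w=v is (0,-1).
General solution: e^(5t)[C_1·v + C_2·(t·v + w)].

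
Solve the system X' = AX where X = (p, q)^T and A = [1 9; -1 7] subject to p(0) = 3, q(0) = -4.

p(t) = -45te^(4t) + 3e^(4t), q(t) = -15te^(4t) - 4e^(4t)

Coefficient matrix A = [[1, 9], [-1, 7]].
Characteristic polynomial det(A - λI) = λ^2 - 8λ + 16 = 0.
Single eigenvalue λ = 4 with algebraic multiplicity 2.
Eigenvector v = (3,1); generalized eigenvector w with (A-λI)w=v is (2,1).
General solution: e^(4t)[C_1·v + C_2·(t·v + w)].
Applying p(0)=3, q(0)=-4 gives C_1=11, C_2=-15.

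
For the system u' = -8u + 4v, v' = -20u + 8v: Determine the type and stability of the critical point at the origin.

A = [[-8,4],[-20,8]]; det(A-λI) = λ^2 + 16.
λ = 0 ± 4i: zero real part.

center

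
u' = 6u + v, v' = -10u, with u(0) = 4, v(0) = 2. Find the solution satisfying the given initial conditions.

u(t) = 14e^(3t)sin(t) + 4e^(3t)cos(t), v(t) = -46e^(3t)sin(t) + 2e^(3t)cos(t)

Coefficient matrix A = [[6, 1], [-10, 0]].
Characteristic polynomial det(A - λI) = λ^2 - 6λ + 10 = 0.
Eigenvalues λ = 3 ± i (complex conjugate pair).
For λ=3+i: an eigenvector is (1,-3) - i(0,-1) = (1, -3 + i).
A real fundamental pair from Re and Im of e^((3+i)t)v: X_1 = e^(3t)(cos(t)·(1,-3) + sin(t)·(0,-1)), X_2 = e^(3t)(sin(t)·(1,-3) - cos(t)·(0,-1)).
General solution: c_1X_1 + c_2X_2.
Applying u(0)=4, v(0)=2 gives c_1=4, c_2=14.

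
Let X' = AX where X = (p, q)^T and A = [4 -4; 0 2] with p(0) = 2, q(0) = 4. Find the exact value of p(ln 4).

A = [[4,-4],[0,2]]; eigenvalues λ = 4, 2.
Eigenvectors: (1,0) for λ=4, (2,1) for λ=2.
From the initial condition, c_1 = -6, c_2 = 4.
p(ln 4) = (-6)(4^4)(1) + (4)(4^2)(2) = -1408.

-1408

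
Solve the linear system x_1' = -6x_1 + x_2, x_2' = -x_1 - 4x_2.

Coefficient matrix A = [[-6, 1], [-1, -4]].
Characteristic polynomial det(A - λI) = λ^2 + 10λ + 25 = 0.
Single eigenvalue λ = -5 with algebraic multiplicity 2.
Eigenvector v = (1,1); generalized eigenvector w with (A-λI)w=v is (-3,-2).
General solution: e^(-5t)[c_1·v + c_2·(t·v + w)].

x_1(t) = c_1e^(-5t) + c_2te^(-5t) - 3c_2e^(-5t), x_2(t) = c_1e^(-5t) + c_2te^(-5t) - 2c_2e^(-5t)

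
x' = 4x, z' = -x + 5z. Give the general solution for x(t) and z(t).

Coefficient matrix A = [[4, 0], [-1, 5]].
Characteristic polynomial det(A - λI) = λ^2 - 9λ + 20 = 0.
Eigenvalues λ = 5, 4.
For λ=5: (A-λI) row 1 is [-1, 0], so an eigenvector is (0, 1).
For λ=4: (A-λI) row 2 is [-1, 1], so an eigenvector is (-1, -1).
General solution: c_1e^(5t)(0,1) + c_2e^(4t)(-1,-1).

x(t) = -c_2e^(4t), z(t) = c_1e^(5t) - c_2e^(4t)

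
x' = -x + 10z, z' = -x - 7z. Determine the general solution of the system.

Coefficient matrix A = [[-1, 10], [-1, -7]].
Characteristic polynomial det(A - λI) = λ^2 + 8λ + 17 = 0.
Eigenvalues λ = -4 ± i (complex conjugate pair).
For λ=-4+i: an eigenvector is (3,-1) - i(-1,0) = (3 + i, -1).
A real fundamental pair from Re and Im of e^((-4+i)t)v: X_1 = e^(-4t)(cos(t)·(3,-1) + sin(t)·(-1,0)), X_2 = e^(-4t)(sin(t)·(3,-1) - cos(t)·(-1,0)).
General solution: c_1X_1 + c_2X_2.

x(t) = -c_1e^(-4t)sin(t) + 3c_1e^(-4t)cos(t) + 3c_2e^(-4t)sin(t) + c_2e^(-4t)cos(t), z(t) = -c_1e^(-4t)cos(t) - c_2e^(-4t)sin(t)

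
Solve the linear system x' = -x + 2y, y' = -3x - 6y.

Coefficient matrix A = [[-1, 2], [-3, -6]].
Characteristic polynomial det(A - λI) = λ^2 + 7λ + 12 = 0.
Eigenvalues λ = -3, -4.
For λ=-3: (A-λI) row 1 is [2, 2], so an eigenvector is (-1, 1).
For λ=-4: (A-λI) row 1 is [3, 2], so an eigenvector is (2, -3).
General solution: K_1e^(-3t)(-1,1) + K_2e^(-4t)(2,-3).

x(t) = -K_1e^(-3t) + 2K_2e^(-4t), y(t) = K_1e^(-3t) - 3K_2e^(-4t)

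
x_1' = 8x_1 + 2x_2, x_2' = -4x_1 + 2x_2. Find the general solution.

Coefficient matrix A = [[8, 2], [-4, 2]].
Characteristic polynomial det(A - λI) = λ^2 - 10λ + 24 = 0.
Eigenvalues λ = 4, 6.
For λ=4: (A-λI) row 1 is [4, 2], so an eigenvector is (-1, 2).
For λ=6: (A-λI) row 1 is [2, 2], so an eigenvector is (-1, 1).
General solution: c_1e^(4t)(-1,2) + c_2e^(6t)(-1,1).

x_1(t) = -c_1e^(4t) - c_2e^(6t), x_2(t) = 2c_1e^(4t) + c_2e^(6t)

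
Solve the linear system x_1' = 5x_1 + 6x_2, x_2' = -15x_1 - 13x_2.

Coefficient matrix A = [[5, 6], [-15, -13]].
Characteristic polynomial det(A - λI) = λ^2 + 8λ + 25 = 0.
Eigenvalues λ = -4 ± 3i (complex conjugate pair).
For λ=-4+3i: an eigenvector is (1,-1) - i(1,-2) = (1 - i, -1 + 2i).
A real fundamental pair from Re and Im of e^((-4+3i)t)v: X_1 = e^(-4t)(cos(3t)·(1,-1) + sin(3t)·(1,-2)), X_2 = e^(-4t)(sin(3t)·(1,-1) - cos(3t)·(1,-2)).
General solution: K_1X_1 + K_2X_2.

x_1(t) = K_1e^(-4t)sin(3t) + K_1e^(-4t)cos(3t) + K_2e^(-4t)sin(3t) - K_2e^(-4t)cos(3t), x_2(t) = -2K_1e^(-4t)sin(3t) - K_1e^(-4t)cos(3t) - K_2e^(-4t)sin(3t) + 2K_2e^(-4t)cos(3t)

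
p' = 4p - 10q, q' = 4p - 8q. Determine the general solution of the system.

p(t) = -2c_1e^(-2t)sin(2t) + c_1e^(-2t)cos(2t) + c_2e^(-2t)sin(2t) + 2c_2e^(-2t)cos(2t), q(t) = -c_1e^(-2t)sin(2t) + c_1e^(-2t)cos(2t) + c_2e^(-2t)sin(2t) + c_2e^(-2t)cos(2t)

Coefficient matrix A = [[4, -10], [4, -8]].
Characteristic polynomial det(A - λI) = λ^2 + 4λ + 8 = 0.
Eigenvalues λ = -2 ± 2i (complex conjugate pair).
For λ=-2+2i: an eigenvector is (1,1) - i(-2,-1) = (1 + 2i, 1 + i).
A real fundamental pair from Re and Im of e^((-2+2i)t)v: X_1 = e^(-2t)(cos(2t)·(1,1) + sin(2t)·(-2,-1)), X_2 = e^(-2t)(sin(2t)·(1,1) - cos(2t)·(-2,-1)).
General solution: c_1X_1 + c_2X_2.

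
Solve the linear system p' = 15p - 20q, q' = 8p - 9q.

p(t) = 2K_1e^(3t)sin(4t) - K_1e^(3t)cos(4t) - K_2e^(3t)sin(4t) - 2K_2e^(3t)cos(4t), q(t) = K_1e^(3t)sin(4t) - K_1e^(3t)cos(4t) - K_2e^(3t)sin(4t) - K_2e^(3t)cos(4t)

Coefficient matrix A = [[15, -20], [8, -9]].
Characteristic polynomial det(A - λI) = λ^2 - 6λ + 25 = 0.
Eigenvalues λ = 3 ± 4i (complex conjugate pair).
For λ=3+4i: an eigenvector is (-1,-1) - i(2,1) = (-1 - 2i, -1 - i).
A real fundamental pair from Re and Im of e^((3+4i)t)v: X_1 = e^(3t)(cos(4t)·(-1,-1) + sin(4t)·(2,1)), X_2 = e^(3t)(sin(4t)·(-1,-1) - cos(4t)·(2,1)).
General solution: K_1X_1 + K_2X_2.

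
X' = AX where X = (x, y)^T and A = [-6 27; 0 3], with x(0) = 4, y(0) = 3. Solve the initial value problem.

Coefficient matrix A = [[-6, 27], [0, 3]].
Characteristic polynomial det(A - λI) = λ^2 + 3λ - 18 = 0.
Eigenvalues λ = 3, -6.
For λ=3: (A-λI) row 1 is [-9, 27], so an eigenvector is (-3, -1).
For λ=-6: (A-λI) row 1 is [0, 27], so an eigenvector is (-1, 0).
General solution: c_1e^(3t)(-3,-1) + c_2e^(-6t)(-1,0).
Applying x(0)=4, y(0)=3 gives c_1=-3, c_2=5.

x(t) = 9e^(3t) - 5e^(-6t), y(t) = 3e^(3t)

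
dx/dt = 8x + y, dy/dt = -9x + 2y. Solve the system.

x(t) = c_1e^(5t) + c_2te^(5t) + c_2e^(5t), y(t) = -3c_1e^(5t) - 3c_2te^(5t) - 2c_2e^(5t)

Coefficient matrix A = [[8, 1], [-9, 2]].
Characteristic polynomial det(A - λI) = λ^2 - 10λ + 25 = 0.
Single eigenvalue λ = 5 with algebraic multiplicity 2.
Eigenvector v = (1,-3); generalized eigenvector w with (A-λI)w=v is (1,-2).
General solution: e^(5t)[c_1·v + c_2·(t·v + w)].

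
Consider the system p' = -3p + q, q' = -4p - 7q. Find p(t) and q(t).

Coefficient matrix A = [[-3, 1], [-4, -7]].
Characteristic polynomial det(A - λI) = λ^2 + 10λ + 25 = 0.
Single eigenvalue λ = -5 with algebraic multiplicity 2.
Eigenvector v = (-1,2); generalized eigenvector w with (A-λI)w=v is (-1,1).
General solution: e^(-5t)[C_1·v + C_2·(t·v + w)].

p(t) = -C_1e^(-5t) - C_2te^(-5t) - C_2e^(-5t), q(t) = 2C_1e^(-5t) + 2C_2te^(-5t) + C_2e^(-5t)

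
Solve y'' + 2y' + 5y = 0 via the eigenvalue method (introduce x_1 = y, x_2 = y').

Let x_1 = y, x_2 = y'. Then x_1' = x_2 and x_2' = -5x_1 - 2x_2.
A = [[0,1],[-5,-2]]; det(A-λI) = λ^2 + 2λ + 5.
Eigenvalues λ = -1 ± 2i.

y(t) = K_1e^(-t)cos(2t) + K_2e^(-t)sin(2t)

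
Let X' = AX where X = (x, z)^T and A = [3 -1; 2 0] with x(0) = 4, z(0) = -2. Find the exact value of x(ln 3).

A = [[3,-1],[2,0]]; eigenvalues λ = 2, 1.
Eigenvectors: (-1,-1) for λ=2, (-1,-2) for λ=1.
From the initial condition, c_1 = -10, c_2 = 6.
x(ln 3) = (-10)(3^2)(-1) + (6)(3^1)(-1) = 72.

72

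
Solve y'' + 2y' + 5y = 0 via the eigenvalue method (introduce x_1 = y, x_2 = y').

Let x_1 = y, x_2 = y'. Then x_1' = x_2 and x_2' = -5x_1 - 2x_2.
A = [[0,1],[-5,-2]]; det(A-λI) = λ^2 + 2λ + 5.
Eigenvalues λ = -1 ± 2i.

y(t) = c_1e^(-t)cos(2t) + c_2e^(-t)sin(2t)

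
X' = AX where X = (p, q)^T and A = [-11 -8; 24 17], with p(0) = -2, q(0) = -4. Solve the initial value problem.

p(t) = 14e^(5t) - 16e^(t), q(t) = -28e^(5t) + 24e^(t)

Coefficient matrix A = [[-11, -8], [24, 17]].
Characteristic polynomial det(A - λI) = λ^2 - 6λ + 5 = 0.
Eigenvalues λ = 5, 1.
For λ=5: (A-λI) row 1 is [-16, -8], so an eigenvector is (-1, 2).
For λ=1: (A-λI) row 1 is [-12, -8], so an eigenvector is (2, -3).
General solution: c_1e^(5t)(-1,2) + c_2e^(t)(2,-3).
Applying p(0)=-2, q(0)=-4 gives c_1=-14, c_2=-8.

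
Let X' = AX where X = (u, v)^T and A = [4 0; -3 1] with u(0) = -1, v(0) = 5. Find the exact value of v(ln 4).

A = [[4,0],[-3,1]]; eigenvalues λ = 1, 4.
Eigenvectors: (0,1) for λ=1, (-1,1) for λ=4.
From the initial condition, c_1 = 4, c_2 = 1.
v(ln 4) = (4)(4^1)(1) + (1)(4^4)(1) = 272.

272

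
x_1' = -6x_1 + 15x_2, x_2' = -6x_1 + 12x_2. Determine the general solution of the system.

x_1(t) = -C_1e^(3t)sin(3t) + 2C_1e^(3t)cos(3t) + 2C_2e^(3t)sin(3t) + C_2e^(3t)cos(3t), x_2(t) = -C_1e^(3t)sin(3t) + C_1e^(3t)cos(3t) + C_2e^(3t)sin(3t) + C_2e^(3t)cos(3t)

Coefficient matrix A = [[-6, 15], [-6, 12]].
Characteristic polynomial det(A - λI) = λ^2 - 6λ + 18 = 0.
Eigenvalues λ = 3 ± 3i (complex conjugate pair).
For λ=3+3i: an eigenvector is (2,1) - i(-1,-1) = (2 + i, 1 + i).
A real fundamental pair from Re and Im of e^((3+3i)t)v: X_1 = e^(3t)(cos(3t)·(2,1) + sin(3t)·(-1,-1)), X_2 = e^(3t)(sin(3t)·(2,1) - cos(3t)·(-1,-1)).
General solution: C_1X_1 + C_2X_2.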